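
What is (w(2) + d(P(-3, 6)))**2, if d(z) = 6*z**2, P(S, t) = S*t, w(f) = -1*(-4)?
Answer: 3794704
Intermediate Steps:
w(f) = 4
(w(2) + d(P(-3, 6)))**2 = (4 + 6*(-3*6)**2)**2 = (4 + 6*(-18)**2)**2 = (4 + 6*324)**2 = (4 + 1944)**2 = 1948**2 = 3794704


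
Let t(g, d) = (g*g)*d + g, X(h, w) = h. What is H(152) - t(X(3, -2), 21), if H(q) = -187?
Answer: -379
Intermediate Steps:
t(g, d) = g + d*g² (t(g, d) = g²*d + g = d*g² + g = g + d*g²)
H(152) - t(X(3, -2), 21) = -187 - 3*(1 + 21*3) = -187 - 3*(1 + 63) = -187 - 3*64 = -187 - 1*192 = -187 - 192 = -379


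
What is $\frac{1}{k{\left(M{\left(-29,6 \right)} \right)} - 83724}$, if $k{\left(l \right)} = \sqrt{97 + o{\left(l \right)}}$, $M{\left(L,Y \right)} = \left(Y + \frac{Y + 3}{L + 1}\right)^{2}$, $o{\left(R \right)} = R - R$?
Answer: $- \frac{83724}{7009708079} - \frac{\sqrt{97}}{7009708079} \approx -1.1945 \cdot 10^{-5}$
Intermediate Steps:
$o{\left(R \right)} = 0$
$M{\left(L,Y \right)} = \left(Y + \frac{3 + Y}{1 + L}\right)^{2}$
$k{\left(l \right)} = \sqrt{97}$ ($k{\left(l \right)} = \sqrt{97 + 0} = \sqrt{97}$)
$\frac{1}{k{\left(M{\left(-29,6 \right)} \right)} - 83724} = \frac{1}{\sqrt{97} - 83724} = \frac{1}{-83724 + \sqrt{97}}$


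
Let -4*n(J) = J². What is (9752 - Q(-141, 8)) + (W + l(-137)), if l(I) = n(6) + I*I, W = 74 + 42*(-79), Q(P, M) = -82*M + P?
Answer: 26065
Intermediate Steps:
Q(P, M) = P - 82*M
W = -3244 (W = 74 - 3318 = -3244)
n(J) = -J²/4
l(I) = -9 + I² (l(I) = -¼*6² + I*I = -¼*36 + I² = -9 + I²)
(9752 - Q(-141, 8)) + (W + l(-137)) = (9752 - (-141 - 82*8)) + (-3244 + (-9 + (-137)²)) = (9752 - (-141 - 656)) + (-3244 + (-9 + 18769)) = (9752 - 1*(-797)) + (-3244 + 18760) = (9752 + 797) + 15516 = 10549 + 15516 = 26065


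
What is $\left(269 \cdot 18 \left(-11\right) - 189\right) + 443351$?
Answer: $389900$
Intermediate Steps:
$\left(269 \cdot 18 \left(-11\right) - 189\right) + 443351 = \left(269 \left(-198\right) - 189\right) + 443351 = \left(-53262 - 189\right) + 443351 = -53451 + 443351 = 389900$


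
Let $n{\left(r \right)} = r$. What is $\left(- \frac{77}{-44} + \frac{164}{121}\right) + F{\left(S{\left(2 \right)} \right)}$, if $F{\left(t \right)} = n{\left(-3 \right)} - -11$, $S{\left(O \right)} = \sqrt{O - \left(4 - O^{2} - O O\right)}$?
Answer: $\frac{5375}{484} \approx 11.105$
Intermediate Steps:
$S{\left(O \right)} = \sqrt{-4 + O + 2 O^{2}}$ ($S{\left(O \right)} = \sqrt{O + \left(\left(O^{2} + O^{2}\right) - 4\right)} = \sqrt{O + \left(2 O^{2} - 4\right)} = \sqrt{O + \left(-4 + 2 O^{2}\right)} = \sqrt{-4 + O + 2 O^{2}}$)
$F{\left(t \right)} = 8$ ($F{\left(t \right)} = -3 - -11 = -3 + 11 = 8$)
$\left(- \frac{77}{-44} + \frac{164}{121}\right) + F{\left(S{\left(2 \right)} \right)} = \left(- \frac{77}{-44} + \frac{164}{121}\right) + 8 = \left(\left(-77\right) \left(- \frac{1}{44}\right) + 164 \cdot \frac{1}{121}\right) + 8 = \left(\frac{7}{4} + \frac{164}{121}\right) + 8 = \frac{1503}{484} + 8 = \frac{5375}{484}$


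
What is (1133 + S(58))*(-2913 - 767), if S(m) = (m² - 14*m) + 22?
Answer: -13641760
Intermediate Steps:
S(m) = 22 + m² - 14*m
(1133 + S(58))*(-2913 - 767) = (1133 + (22 + 58² - 14*58))*(-2913 - 767) = (1133 + (22 + 3364 - 812))*(-3680) = (1133 + 2574)*(-3680) = 3707*(-3680) = -13641760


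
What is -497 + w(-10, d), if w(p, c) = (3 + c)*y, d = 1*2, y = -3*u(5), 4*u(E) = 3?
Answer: -2033/4 ≈ -508.25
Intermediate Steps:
u(E) = 3/4 (u(E) = (1/4)*3 = 3/4)
y = -9/4 (y = -3*3/4 = -9/4 ≈ -2.2500)
d = 2
w(p, c) = -27/4 - 9*c/4 (w(p, c) = (3 + c)*(-9/4) = -27/4 - 9*c/4)
-497 + w(-10, d) = -497 + (-27/4 - 9/4*2) = -497 + (-27/4 - 9/2) = -497 - 45/4 = -2033/4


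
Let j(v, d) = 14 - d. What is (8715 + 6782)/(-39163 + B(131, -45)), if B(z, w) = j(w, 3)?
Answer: -15497/39152 ≈ -0.39582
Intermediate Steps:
B(z, w) = 11 (B(z, w) = 14 - 1*3 = 14 - 3 = 11)
(8715 + 6782)/(-39163 + B(131, -45)) = (8715 + 6782)/(-39163 + 11) = 15497/(-39152) = 15497*(-1/39152) = -15497/39152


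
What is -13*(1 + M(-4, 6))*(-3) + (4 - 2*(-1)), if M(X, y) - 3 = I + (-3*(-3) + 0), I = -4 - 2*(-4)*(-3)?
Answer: -579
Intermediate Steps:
I = -28 (I = -4 + 8*(-3) = -4 - 24 = -28)
M(X, y) = -16 (M(X, y) = 3 + (-28 + (-3*(-3) + 0)) = 3 + (-28 + (9 + 0)) = 3 + (-28 + 9) = 3 - 19 = -16)
-13*(1 + M(-4, 6))*(-3) + (4 - 2*(-1)) = -13*(1 - 16)*(-3) + (4 - 2*(-1)) = -(-195)*(-3) + (4 + 2) = -13*45 + 6 = -585 + 6 = -579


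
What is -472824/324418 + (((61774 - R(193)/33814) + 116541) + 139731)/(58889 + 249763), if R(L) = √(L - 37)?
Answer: -10689556505/25033066134 - √39/5218379364 ≈ -0.42702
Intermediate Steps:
R(L) = √(-37 + L)
-472824/324418 + (((61774 - R(193)/33814) + 116541) + 139731)/(58889 + 249763) = -472824/324418 + (((61774 - √(-37 + 193)/33814) + 116541) + 139731)/(58889 + 249763) = -472824*1/324418 + (((61774 - √156/33814) + 116541) + 139731)/308652 = -236412/162209 + (((61774 - 2*√39/33814) + 116541) + 139731)*(1/308652) = -236412/162209 + (((61774 - √39/16907) + 116541) + 139731)*(1/308652) = -236412/162209 + ((178315 - √39/16907) + 139731)*(1/308652) = -236412/162209 + (318046 - √39/16907)*(1/308652) = -236412/162209 + (159023/154326 - √39/5218379364) = -10689556505/25033066134 - √39/5218379364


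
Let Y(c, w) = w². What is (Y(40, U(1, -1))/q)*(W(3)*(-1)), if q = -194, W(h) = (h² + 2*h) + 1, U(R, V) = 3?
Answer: 72/97 ≈ 0.74227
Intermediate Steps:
W(h) = 1 + h² + 2*h
(Y(40, U(1, -1))/q)*(W(3)*(-1)) = (3²/(-194))*((1 + 3² + 2*3)*(-1)) = (9*(-1/194))*((1 + 9 + 6)*(-1)) = -72*(-1)/97 = -9/194*(-16) = 72/97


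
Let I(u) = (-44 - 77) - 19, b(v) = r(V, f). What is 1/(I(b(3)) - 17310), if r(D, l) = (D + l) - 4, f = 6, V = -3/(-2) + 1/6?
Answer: -1/17450 ≈ -5.7307e-5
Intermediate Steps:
V = 5/3 (V = -3*(-1/2) + 1*(1/6) = 3/2 + 1/6 = 5/3 ≈ 1.6667)
r(D, l) = -4 + D + l
b(v) = 11/3 (b(v) = -4 + 5/3 + 6 = 11/3)
I(u) = -140 (I(u) = -121 - 19 = -140)
1/(I(b(3)) - 17310) = 1/(-140 - 17310) = 1/(-17450) = -1/17450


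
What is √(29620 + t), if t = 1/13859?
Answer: 3*√632129903231/13859 ≈ 172.10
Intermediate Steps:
t = 1/13859 ≈ 7.2155e-5
√(29620 + t) = √(29620 + 1/13859) = √(410503581/13859) = 3*√632129903231/13859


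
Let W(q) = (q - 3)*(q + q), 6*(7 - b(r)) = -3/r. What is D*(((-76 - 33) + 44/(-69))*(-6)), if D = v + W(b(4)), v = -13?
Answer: 11082725/368 ≈ 30116.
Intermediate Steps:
b(r) = 7 + 1/(2*r) (b(r) = 7 - (-1)/(2*r) = 7 + 1/(2*r))
W(q) = 2*q*(-3 + q) (W(q) = (-3 + q)*(2*q) = 2*q*(-3 + q))
D = 1465/32 (D = -13 + 2*(7 + (½)/4)*(-3 + (7 + (½)/4)) = -13 + 2*(7 + (½)*(¼))*(-3 + (7 + (½)*(¼))) = -13 + 2*(7 + ⅛)*(-3 + (7 + ⅛)) = -13 + 2*(57/8)*(-3 + 57/8) = -13 + 2*(57/8)*(33/8) = -13 + 1881/32 = 1465/32 ≈ 45.781)
D*(((-76 - 33) + 44/(-69))*(-6)) = 1465*(((-76 - 33) + 44/(-69))*(-6))/32 = 1465*((-109 + 44*(-1/69))*(-6))/32 = 1465*((-109 - 44/69)*(-6))/32 = 1465*(-7565/69*(-6))/32 = (1465/32)*(15130/23) = 11082725/368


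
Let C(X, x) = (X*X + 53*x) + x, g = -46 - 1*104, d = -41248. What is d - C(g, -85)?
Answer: -59158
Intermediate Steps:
g = -150 (g = -46 - 104 = -150)
C(X, x) = X² + 54*x (C(X, x) = (X² + 53*x) + x = X² + 54*x)
d - C(g, -85) = -41248 - ((-150)² + 54*(-85)) = -41248 - (22500 - 4590) = -41248 - 1*17910 = -41248 - 17910 = -59158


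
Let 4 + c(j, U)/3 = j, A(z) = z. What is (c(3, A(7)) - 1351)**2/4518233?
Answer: 1833316/4518233 ≈ 0.40576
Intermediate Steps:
c(j, U) = -12 + 3*j
(c(3, A(7)) - 1351)**2/4518233 = ((-12 + 3*3) - 1351)**2/4518233 = ((-12 + 9) - 1351)**2*(1/4518233) = (-3 - 1351)**2*(1/4518233) = (-1354)**2*(1/4518233) = 1833316*(1/4518233) = 1833316/4518233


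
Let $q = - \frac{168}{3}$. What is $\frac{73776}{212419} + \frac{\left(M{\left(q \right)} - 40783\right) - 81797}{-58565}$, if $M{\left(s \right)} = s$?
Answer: $\frac{30370907924}{12440318735} \approx 2.4413$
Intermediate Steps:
$q = -56$ ($q = \left(-168\right) \frac{1}{3} = -56$)
$\frac{73776}{212419} + \frac{\left(M{\left(q \right)} - 40783\right) - 81797}{-58565} = \frac{73776}{212419} + \frac{\left(-56 - 40783\right) - 81797}{-58565} = 73776 \cdot \frac{1}{212419} + \left(-40839 - 81797\right) \left(- \frac{1}{58565}\right) = \frac{73776}{212419} - - \frac{122636}{58565} = \frac{73776}{212419} + \frac{122636}{58565} = \frac{30370907924}{12440318735}$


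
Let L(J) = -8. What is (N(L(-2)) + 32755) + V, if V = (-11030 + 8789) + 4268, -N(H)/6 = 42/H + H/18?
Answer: 208897/6 ≈ 34816.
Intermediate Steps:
N(H) = -252/H - H/3 (N(H) = -6*(42/H + H/18) = -252/H - H/3)
V = 2027 (V = -2241 + 4268 = 2027)
(N(L(-2)) + 32755) + V = ((-252/(-8) - ⅓*(-8)) + 32755) + 2027 = ((-252*(-⅛) + 8/3) + 32755) + 2027 = ((63/2 + 8/3) + 32755) + 2027 = (205/6 + 32755) + 2027 = 196735/6 + 2027 = 208897/6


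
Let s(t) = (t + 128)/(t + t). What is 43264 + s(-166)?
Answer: 7181843/166 ≈ 43264.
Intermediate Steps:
s(t) = (128 + t)/(2*t) (s(t) = (128 + t)/((2*t)) = (128 + t)*(1/(2*t)) = (128 + t)/(2*t))
43264 + s(-166) = 43264 + (1/2)*(128 - 166)/(-166) = 43264 + (1/2)*(-1/166)*(-38) = 43264 + 19/166 = 7181843/166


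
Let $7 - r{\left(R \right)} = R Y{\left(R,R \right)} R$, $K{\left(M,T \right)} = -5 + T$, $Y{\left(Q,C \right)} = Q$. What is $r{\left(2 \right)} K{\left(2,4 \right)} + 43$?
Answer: $44$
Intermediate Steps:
$r{\left(R \right)} = 7 - R^{3}$ ($r{\left(R \right)} = 7 - R R R = 7 - R^{2} R = 7 - R^{3}$)
$r{\left(2 \right)} K{\left(2,4 \right)} + 43 = \left(7 - 2^{3}\right) \left(-5 + 4\right) + 43 = \left(7 - 8\right) \left(-1\right) + 43 = \left(-1\right) \left(-1\right) + 43 = 1 + 43 = 44$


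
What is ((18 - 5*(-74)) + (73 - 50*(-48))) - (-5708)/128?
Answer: 92979/32 ≈ 2905.6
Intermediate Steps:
((18 - 5*(-74)) + (73 - 50*(-48))) - (-5708)/128 = ((18 + 370) + (73 + 2400)) - (-5708)/128 = (388 + 2473) - 4*(-1427/128) = 2861 + 1427/32 = 92979/32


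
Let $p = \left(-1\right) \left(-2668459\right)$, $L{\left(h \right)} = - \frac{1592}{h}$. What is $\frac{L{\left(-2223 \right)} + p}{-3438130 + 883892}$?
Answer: $- \frac{5931985949}{5678071074} \approx -1.0447$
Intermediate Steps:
$L{\left(h \right)} = - \frac{1592}{h}$
$p = 2668459$
$\frac{L{\left(-2223 \right)} + p}{-3438130 + 883892} = \frac{- \frac{1592}{-2223} + 2668459}{-3438130 + 883892} = \frac{\left(-1592\right) \left(- \frac{1}{2223}\right) + 2668459}{-2554238} = \left(\frac{1592}{2223} + 2668459\right) \left(- \frac{1}{2554238}\right) = \frac{5931985949}{2223} \left(- \frac{1}{2554238}\right) = - \frac{5931985949}{5678071074}$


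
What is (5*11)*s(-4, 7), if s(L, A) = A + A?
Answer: 770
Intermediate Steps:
s(L, A) = 2*A
(5*11)*s(-4, 7) = (5*11)*(2*7) = 55*14 = 770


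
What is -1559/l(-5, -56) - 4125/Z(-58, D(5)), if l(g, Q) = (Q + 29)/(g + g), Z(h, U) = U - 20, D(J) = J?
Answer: -8165/27 ≈ -302.41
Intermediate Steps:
Z(h, U) = -20 + U
l(g, Q) = (29 + Q)/(2*g) (l(g, Q) = (29 + Q)/((2*g)) = (29 + Q)*(1/(2*g)) = (29 + Q)/(2*g))
-1559/l(-5, -56) - 4125/Z(-58, D(5)) = -1559*(-10/(29 - 56)) - 4125/(-20 + 5) = -1559/((½)*(-⅕)*(-27)) - 4125/(-15) = -1559/27/10 - 4125*(-1/15) = -1559*10/27 + 275 = -15590/27 + 275 = -8165/27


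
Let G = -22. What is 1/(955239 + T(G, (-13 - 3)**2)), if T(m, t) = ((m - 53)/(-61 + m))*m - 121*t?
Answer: 83/76712179 ≈ 1.0820e-6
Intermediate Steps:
T(m, t) = -121*t + m*(-53 + m)/(-61 + m) (T(m, t) = ((-53 + m)/(-61 + m))*m - 121*t = m*(-53 + m)/(-61 + m) - 121*t = -121*t + m*(-53 + m)/(-61 + m))
1/(955239 + T(G, (-13 - 3)**2)) = 1/(955239 + ((-22)**2 - 53*(-22) + 7381*(-13 - 3)**2 - 121*(-22)*(-13 - 3)**2)/(-61 - 22)) = 1/(955239 + (484 + 1166 + 7381*(-16)**2 - 121*(-22)*(-16)**2)/(-83)) = 1/(955239 - (484 + 1166 + 7381*256 - 121*(-22)*256)/83) = 1/(955239 - (484 + 1166 + 1889536 + 681472)/83) = 1/(955239 - 1/83*2572658) = 1/(955239 - 2572658/83) = 1/(76712179/83) = 83/76712179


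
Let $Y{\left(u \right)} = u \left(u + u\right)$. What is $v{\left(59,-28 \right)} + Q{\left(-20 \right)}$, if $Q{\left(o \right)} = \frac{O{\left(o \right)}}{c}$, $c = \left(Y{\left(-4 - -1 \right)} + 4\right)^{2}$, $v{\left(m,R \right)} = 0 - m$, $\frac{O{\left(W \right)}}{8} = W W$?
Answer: $- \frac{6339}{121} \approx -52.388$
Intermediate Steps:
$Y{\left(u \right)} = 2 u^{2}$ ($Y{\left(u \right)} = u 2 u = 2 u^{2}$)
$O{\left(W \right)} = 8 W^{2}$ ($O{\left(W \right)} = 8 W W = 8 W^{2}$)
$v{\left(m,R \right)} = - m$
$c = 484$ ($c = \left(2 \left(-4 - -1\right)^{2} + 4\right)^{2} = \left(2 \left(-4 + 1\right)^{2} + 4\right)^{2} = \left(2 \left(-3\right)^{2} + 4\right)^{2} = \left(2 \cdot 9 + 4\right)^{2} = \left(18 + 4\right)^{2} = 22^{2} = 484$)
$Q{\left(o \right)} = \frac{2 o^{2}}{121}$ ($Q{\left(o \right)} = \frac{8 o^{2}}{484} = 8 o^{2} \cdot \frac{1}{484} = \frac{2 o^{2}}{121}$)
$v{\left(59,-28 \right)} + Q{\left(-20 \right)} = \left(-1\right) 59 + \frac{2 \left(-20\right)^{2}}{121} = -59 + \frac{2}{121} \cdot 400 = -59 + \frac{800}{121} = - \frac{6339}{121}$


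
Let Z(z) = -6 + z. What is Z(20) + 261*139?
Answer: 36293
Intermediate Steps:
Z(20) + 261*139 = (-6 + 20) + 261*139 = 14 + 36279 = 36293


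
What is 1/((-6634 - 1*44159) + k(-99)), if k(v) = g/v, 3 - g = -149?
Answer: -99/5028659 ≈ -1.9687e-5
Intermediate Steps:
g = 152 (g = 3 - 1*(-149) = 3 + 149 = 152)
k(v) = 152/v
1/((-6634 - 1*44159) + k(-99)) = 1/((-6634 - 1*44159) + 152/(-99)) = 1/((-6634 - 44159) + 152*(-1/99)) = 1/(-50793 - 152/99) = 1/(-5028659/99) = -99/5028659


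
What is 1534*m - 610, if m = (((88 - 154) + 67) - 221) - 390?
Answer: -936350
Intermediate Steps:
m = -610 (m = ((-66 + 67) - 221) - 390 = (1 - 221) - 390 = -220 - 390 = -610)
1534*m - 610 = 1534*(-610) - 610 = -935740 - 610 = -936350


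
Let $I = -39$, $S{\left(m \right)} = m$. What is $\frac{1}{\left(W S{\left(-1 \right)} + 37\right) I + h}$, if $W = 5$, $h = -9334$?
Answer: $- \frac{1}{10582} \approx -9.45 \cdot 10^{-5}$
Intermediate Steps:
$\frac{1}{\left(W S{\left(-1 \right)} + 37\right) I + h} = \frac{1}{\left(5 \left(-1\right) + 37\right) \left(-39\right) - 9334} = \frac{1}{\left(-5 + 37\right) \left(-39\right) - 9334} = \frac{1}{32 \left(-39\right) - 9334} = \frac{1}{-1248 - 9334} = \frac{1}{-10582} = - \frac{1}{10582}$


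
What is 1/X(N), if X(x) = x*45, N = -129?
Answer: -1/5805 ≈ -0.00017227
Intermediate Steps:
X(x) = 45*x
1/X(N) = 1/(45*(-129)) = 1/(-5805) = -1/5805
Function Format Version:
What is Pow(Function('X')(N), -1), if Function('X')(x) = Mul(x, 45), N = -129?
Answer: Rational(-1, 5805) ≈ -0.00017227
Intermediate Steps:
Function('X')(x) = Mul(45, x)
Pow(Function('X')(N), -1) = Pow(Mul(45, -129), -1) = Pow(-5805, -1) = Rational(-1, 5805)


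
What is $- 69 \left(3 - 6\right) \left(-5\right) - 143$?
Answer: $-1178$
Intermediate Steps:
$- 69 \left(3 - 6\right) \left(-5\right) - 143 = - 69 \left(\left(-3\right) \left(-5\right)\right) - 143 = \left(-69\right) 15 - 143 = -1035 - 143 = -1178$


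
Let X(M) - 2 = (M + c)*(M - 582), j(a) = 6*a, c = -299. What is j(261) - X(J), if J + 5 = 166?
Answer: -56534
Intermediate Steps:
J = 161 (J = -5 + 166 = 161)
X(M) = 2 + (-582 + M)*(-299 + M) (X(M) = 2 + (M - 299)*(M - 582) = 2 + (-299 + M)*(-582 + M) = 2 + (-582 + M)*(-299 + M))
j(261) - X(J) = 6*261 - (174020 + 161² - 881*161) = 1566 - (174020 + 25921 - 141841) = 1566 - 1*58100 = 1566 - 58100 = -56534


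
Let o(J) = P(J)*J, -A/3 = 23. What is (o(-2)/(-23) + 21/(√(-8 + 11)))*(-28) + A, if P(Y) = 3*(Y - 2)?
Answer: -915/23 - 196*√3 ≈ -379.26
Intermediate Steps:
A = -69 (A = -3*23 = -69)
P(Y) = -6 + 3*Y (P(Y) = 3*(-2 + Y) = -6 + 3*Y)
o(J) = J*(-6 + 3*J) (o(J) = (-6 + 3*J)*J = J*(-6 + 3*J))
(o(-2)/(-23) + 21/(√(-8 + 11)))*(-28) + A = ((3*(-2)*(-2 - 2))/(-23) + 21/(√(-8 + 11)))*(-28) - 69 = ((3*(-2)*(-4))*(-1/23) + 21/(√3))*(-28) - 69 = (24*(-1/23) + 21*(√3/3))*(-28) - 69 = (-24/23 + 7*√3)*(-28) - 69 = (672/23 - 196*√3) - 69 = -915/23 - 196*√3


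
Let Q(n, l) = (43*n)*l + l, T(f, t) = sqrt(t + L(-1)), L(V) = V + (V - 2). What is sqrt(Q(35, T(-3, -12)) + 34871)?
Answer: sqrt(34871 + 6024*I) ≈ 187.43 + 16.07*I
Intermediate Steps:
L(V) = -2 + 2*V (L(V) = V + (-2 + V) = -2 + 2*V)
T(f, t) = sqrt(-4 + t) (T(f, t) = sqrt(t + (-2 + 2*(-1))) = sqrt(t + (-2 - 2)) = sqrt(t - 4) = sqrt(-4 + t))
Q(n, l) = l + 43*l*n (Q(n, l) = 43*l*n + l = l + 43*l*n)
sqrt(Q(35, T(-3, -12)) + 34871) = sqrt(sqrt(-4 - 12)*(1 + 43*35) + 34871) = sqrt(sqrt(-16)*(1 + 1505) + 34871) = sqrt((4*I)*1506 + 34871) = sqrt(6024*I + 34871) = sqrt(34871 + 6024*I)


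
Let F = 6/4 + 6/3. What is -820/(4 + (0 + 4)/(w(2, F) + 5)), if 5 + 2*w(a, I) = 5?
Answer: -1025/6 ≈ -170.83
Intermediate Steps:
F = 7/2 (F = 6*(¼) + 6*(⅓) = 3/2 + 2 = 7/2 ≈ 3.5000)
w(a, I) = 0 (w(a, I) = -5/2 + (½)*5 = -5/2 + 5/2 = 0)
-820/(4 + (0 + 4)/(w(2, F) + 5)) = -820/(4 + (0 + 4)/(0 + 5)) = -820/(4 + 4/5) = -820/(4 + 4*(⅕)) = -820/(4 + ⅘) = -820/(24/5) = (5/24)*(-820) = -1025/6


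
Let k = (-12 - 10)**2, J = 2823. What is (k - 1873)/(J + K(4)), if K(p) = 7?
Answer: -1389/2830 ≈ -0.49081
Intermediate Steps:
k = 484 (k = (-22)**2 = 484)
(k - 1873)/(J + K(4)) = (484 - 1873)/(2823 + 7) = -1389/2830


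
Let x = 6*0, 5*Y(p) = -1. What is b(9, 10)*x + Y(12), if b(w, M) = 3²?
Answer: -⅕ ≈ -0.20000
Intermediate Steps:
b(w, M) = 9
Y(p) = -⅕ (Y(p) = (⅕)*(-1) = -⅕)
x = 0
b(9, 10)*x + Y(12) = 9*0 - ⅕ = 0 - ⅕ = -⅕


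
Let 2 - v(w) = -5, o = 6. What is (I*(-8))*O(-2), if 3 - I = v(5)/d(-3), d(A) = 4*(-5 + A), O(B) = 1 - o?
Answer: 515/4 ≈ 128.75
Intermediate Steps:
O(B) = -5 (O(B) = 1 - 1*6 = 1 - 6 = -5)
d(A) = -20 + 4*A
v(w) = 7 (v(w) = 2 - 1*(-5) = 2 + 5 = 7)
I = 103/32 (I = 3 - 7/(-20 + 4*(-3)) = 3 - 7/(-20 - 12) = 3 - 7/(-32) = 3 - 7*(-1)/32 = 3 - 1*(-7/32) = 3 + 7/32 = 103/32 ≈ 3.2188)
(I*(-8))*O(-2) = ((103/32)*(-8))*(-5) = -103/4*(-5) = 515/4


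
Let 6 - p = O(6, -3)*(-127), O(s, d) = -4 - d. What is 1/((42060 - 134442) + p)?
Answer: -1/92503 ≈ -1.0810e-5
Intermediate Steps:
p = -121 (p = 6 - (-4 - 1*(-3))*(-127) = 6 - (-4 + 3)*(-127) = 6 - (-1)*(-127) = 6 - 1*127 = 6 - 127 = -121)
1/((42060 - 134442) + p) = 1/((42060 - 134442) - 121) = 1/(-92382 - 121) = 1/(-92503) = -1/92503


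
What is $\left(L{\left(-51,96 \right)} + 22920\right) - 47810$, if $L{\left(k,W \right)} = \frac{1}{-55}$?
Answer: $- \frac{1368951}{55} \approx -24890.0$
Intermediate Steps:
$L{\left(k,W \right)} = - \frac{1}{55}$
$\left(L{\left(-51,96 \right)} + 22920\right) - 47810 = \left(- \frac{1}{55} + 22920\right) - 47810 = \frac{1260599}{55} - 47810 = - \frac{1368951}{55}$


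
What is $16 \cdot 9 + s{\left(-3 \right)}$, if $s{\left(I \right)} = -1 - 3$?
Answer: $140$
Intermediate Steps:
$s{\left(I \right)} = -4$ ($s{\left(I \right)} = -1 - 3 = -4$)
$16 \cdot 9 + s{\left(-3 \right)} = 16 \cdot 9 - 4 = 144 - 4 = 140$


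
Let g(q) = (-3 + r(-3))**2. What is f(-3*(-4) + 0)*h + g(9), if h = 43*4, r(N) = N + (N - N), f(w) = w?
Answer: 2100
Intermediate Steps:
r(N) = N (r(N) = N + 0 = N)
h = 172
g(q) = 36 (g(q) = (-3 - 3)**2 = (-6)**2 = 36)
f(-3*(-4) + 0)*h + g(9) = (-3*(-4) + 0)*172 + 36 = (12 + 0)*172 + 36 = 12*172 + 36 = 2064 + 36 = 2100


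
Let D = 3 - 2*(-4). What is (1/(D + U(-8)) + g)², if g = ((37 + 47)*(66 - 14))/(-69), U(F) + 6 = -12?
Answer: 104346225/25921 ≈ 4025.5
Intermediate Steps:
U(F) = -18 (U(F) = -6 - 12 = -18)
D = 11 (D = 3 + 8 = 11)
g = -1456/23 (g = (84*52)*(-1/69) = 4368*(-1/69) = -1456/23 ≈ -63.304)
(1/(D + U(-8)) + g)² = (1/(11 - 18) - 1456/23)² = (1/(-7) - 1456/23)² = (-⅐ - 1456/23)² = (-10215/161)² = 104346225/25921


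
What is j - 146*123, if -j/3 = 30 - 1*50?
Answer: -17898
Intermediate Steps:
j = 60 (j = -3*(30 - 1*50) = -3*(30 - 50) = -3*(-20) = 60)
j - 146*123 = 60 - 146*123 = 60 - 17958 = -17898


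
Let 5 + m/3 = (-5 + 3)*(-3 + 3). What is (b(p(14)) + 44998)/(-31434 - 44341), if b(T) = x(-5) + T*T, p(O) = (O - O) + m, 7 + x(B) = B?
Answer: -45211/75775 ≈ -0.59665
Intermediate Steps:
x(B) = -7 + B
m = -15 (m = -15 + 3*((-5 + 3)*(-3 + 3)) = -15 + 3*(-2*0) = -15 + 3*0 = -15 + 0 = -15)
p(O) = -15 (p(O) = (O - O) - 15 = 0 - 15 = -15)
b(T) = -12 + T² (b(T) = (-7 - 5) + T*T = -12 + T²)
(b(p(14)) + 44998)/(-31434 - 44341) = ((-12 + (-15)²) + 44998)/(-31434 - 44341) = ((-12 + 225) + 44998)/(-75775) = (213 + 44998)*(-1/75775) = 45211*(-1/75775) = -45211/75775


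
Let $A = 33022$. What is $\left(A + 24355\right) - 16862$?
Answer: $40515$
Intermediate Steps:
$\left(A + 24355\right) - 16862 = \left(33022 + 24355\right) - 16862 = 57377 - 16862 = 40515$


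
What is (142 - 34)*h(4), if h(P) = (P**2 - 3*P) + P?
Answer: 864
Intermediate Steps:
h(P) = P**2 - 2*P
(142 - 34)*h(4) = (142 - 34)*(4*(-2 + 4)) = 108*(4*2) = 108*8 = 864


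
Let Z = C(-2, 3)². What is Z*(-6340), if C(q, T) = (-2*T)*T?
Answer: -2054160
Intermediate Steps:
C(q, T) = -2*T²
Z = 324 (Z = (-2*3²)² = (-2*9)² = (-18)² = 324)
Z*(-6340) = 324*(-6340) = -2054160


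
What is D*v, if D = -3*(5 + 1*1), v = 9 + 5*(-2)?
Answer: 18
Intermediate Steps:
v = -1 (v = 9 - 10 = -1)
D = -18 (D = -3*(5 + 1) = -3*6 = -18)
D*v = -18*(-1) = 18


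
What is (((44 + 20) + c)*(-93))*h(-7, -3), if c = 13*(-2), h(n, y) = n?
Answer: 24738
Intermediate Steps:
c = -26
(((44 + 20) + c)*(-93))*h(-7, -3) = (((44 + 20) - 26)*(-93))*(-7) = ((64 - 26)*(-93))*(-7) = (38*(-93))*(-7) = -3534*(-7) = 24738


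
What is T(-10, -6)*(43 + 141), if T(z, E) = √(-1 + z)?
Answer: 184*I*√11 ≈ 610.26*I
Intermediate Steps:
T(-10, -6)*(43 + 141) = √(-1 - 10)*(43 + 141) = √(-11)*184 = (I*√11)*184 = 184*I*√11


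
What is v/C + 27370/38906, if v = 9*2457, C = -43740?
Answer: 99011/500220 ≈ 0.19793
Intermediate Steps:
v = 22113
v/C + 27370/38906 = 22113/(-43740) + 27370/38906 = 22113*(-1/43740) + 27370*(1/38906) = -91/180 + 1955/2779 = 99011/500220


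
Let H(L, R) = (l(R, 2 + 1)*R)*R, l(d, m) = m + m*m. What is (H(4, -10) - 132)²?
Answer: 1140624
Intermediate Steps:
l(d, m) = m + m²
H(L, R) = 12*R² (H(L, R) = (((2 + 1)*(1 + (2 + 1)))*R)*R = ((3*(1 + 3))*R)*R = ((3*4)*R)*R = (12*R)*R = 12*R²)
(H(4, -10) - 132)² = (12*(-10)² - 132)² = (12*100 - 132)² = (1200 - 132)² = 1068² = 1140624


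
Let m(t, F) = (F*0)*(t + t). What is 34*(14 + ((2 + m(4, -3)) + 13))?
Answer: 986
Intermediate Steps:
m(t, F) = 0 (m(t, F) = 0*(2*t) = 0)
34*(14 + ((2 + m(4, -3)) + 13)) = 34*(14 + ((2 + 0) + 13)) = 34*(14 + (2 + 13)) = 34*(14 + 15) = 34*29 = 986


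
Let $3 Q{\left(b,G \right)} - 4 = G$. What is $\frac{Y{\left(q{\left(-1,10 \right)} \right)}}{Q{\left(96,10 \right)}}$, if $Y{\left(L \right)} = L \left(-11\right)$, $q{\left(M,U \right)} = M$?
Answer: $\frac{33}{14} \approx 2.3571$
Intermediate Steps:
$Q{\left(b,G \right)} = \frac{4}{3} + \frac{G}{3}$
$Y{\left(L \right)} = - 11 L$
$\frac{Y{\left(q{\left(-1,10 \right)} \right)}}{Q{\left(96,10 \right)}} = \frac{\left(-11\right) \left(-1\right)}{\frac{4}{3} + \frac{1}{3} \cdot 10} = \frac{11}{\frac{4}{3} + \frac{10}{3}} = \frac{11}{\frac{14}{3}} = 11 \cdot \frac{3}{14} = \frac{33}{14}$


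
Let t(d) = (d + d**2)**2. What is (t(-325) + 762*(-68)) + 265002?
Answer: 11088303186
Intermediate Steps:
(t(-325) + 762*(-68)) + 265002 = ((-325)**2*(1 - 325)**2 + 762*(-68)) + 265002 = (105625*(-324)**2 - 51816) + 265002 = (105625*104976 - 51816) + 265002 = (11088090000 - 51816) + 265002 = 11088038184 + 265002 = 11088303186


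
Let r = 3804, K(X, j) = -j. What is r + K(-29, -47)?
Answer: 3851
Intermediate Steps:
r + K(-29, -47) = 3804 - 1*(-47) = 3804 + 47 = 3851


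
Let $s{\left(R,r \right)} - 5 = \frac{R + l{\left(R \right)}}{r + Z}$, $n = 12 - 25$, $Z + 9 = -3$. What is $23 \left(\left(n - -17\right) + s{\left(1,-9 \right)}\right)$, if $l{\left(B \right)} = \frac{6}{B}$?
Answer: $\frac{598}{3} \approx 199.33$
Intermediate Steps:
$Z = -12$ ($Z = -9 - 3 = -12$)
$n = -13$ ($n = 12 - 25 = -13$)
$s{\left(R,r \right)} = 5 + \frac{R + \frac{6}{R}}{-12 + r}$ ($s{\left(R,r \right)} = 5 + \frac{R + \frac{6}{R}}{r - 12} = 5 + \frac{R + \frac{6}{R}}{-12 + r}$)
$23 \left(\left(n - -17\right) + s{\left(1,-9 \right)}\right) = 23 \left(\left(-13 - -17\right) + \frac{6 + 1 \left(-60 + 1 + 5 \left(-9\right)\right)}{1 \left(-12 - 9\right)}\right) = 23 \left(\left(-13 + 17\right) + 1 \frac{1}{-21} \left(6 + 1 \left(-60 + 1 - 45\right)\right)\right) = 23 \left(4 + 1 \left(- \frac{1}{21}\right) \left(6 + 1 \left(-104\right)\right)\right) = 23 \left(4 + 1 \left(- \frac{1}{21}\right) \left(6 - 104\right)\right) = 23 \left(4 + 1 \left(- \frac{1}{21}\right) \left(-98\right)\right) = 23 \left(4 + \frac{14}{3}\right) = 23 \cdot \frac{26}{3} = \frac{598}{3}$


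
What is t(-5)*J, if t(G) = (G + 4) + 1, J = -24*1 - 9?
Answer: 0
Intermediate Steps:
J = -33 (J = -24 - 9 = -33)
t(G) = 5 + G (t(G) = (4 + G) + 1 = 5 + G)
t(-5)*J = (5 - 5)*(-33) = 0*(-33) = 0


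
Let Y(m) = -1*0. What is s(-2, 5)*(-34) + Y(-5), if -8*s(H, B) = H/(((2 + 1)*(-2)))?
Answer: 17/12 ≈ 1.4167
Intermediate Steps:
s(H, B) = H/48 (s(H, B) = -H/(8*((2 + 1)*(-2))) = -H/(8*(3*(-2))) = -H/(8*(-6)) = -H*(-1)/(8*6) = -(-1)*H/48 = H/48)
Y(m) = 0
s(-2, 5)*(-34) + Y(-5) = ((1/48)*(-2))*(-34) + 0 = -1/24*(-34) + 0 = 17/12 + 0 = 17/12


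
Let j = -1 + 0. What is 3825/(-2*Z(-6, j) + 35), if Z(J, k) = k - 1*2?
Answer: 3825/41 ≈ 93.293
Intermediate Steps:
j = -1
Z(J, k) = -2 + k (Z(J, k) = k - 2 = -2 + k)
3825/(-2*Z(-6, j) + 35) = 3825/(-2*(-2 - 1) + 35) = 3825/(-2*(-3) + 35) = 3825/(6 + 35) = 3825/41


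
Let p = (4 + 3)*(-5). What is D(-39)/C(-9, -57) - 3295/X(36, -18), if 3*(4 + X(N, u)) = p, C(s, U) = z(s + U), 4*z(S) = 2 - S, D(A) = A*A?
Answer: 239532/799 ≈ 299.79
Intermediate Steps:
D(A) = A**2
z(S) = 1/2 - S/4 (z(S) = (2 - S)/4 = 1/2 - S/4)
C(s, U) = 1/2 - U/4 - s/4 (C(s, U) = 1/2 - (s + U)/4 = 1/2 - (U + s)/4 = 1/2 + (-U/4 - s/4) = 1/2 - U/4 - s/4)
p = -35 (p = 7*(-5) = -35)
X(N, u) = -47/3 (X(N, u) = -4 + (1/3)*(-35) = -4 - 35/3 = -47/3)
D(-39)/C(-9, -57) - 3295/X(36, -18) = (-39)**2/(1/2 - 1/4*(-57) - 1/4*(-9)) - 3295/(-47/3) = 1521/(1/2 + 57/4 + 9/4) - 3295*(-3/47) = 1521/17 + 9885/47 = 239532/799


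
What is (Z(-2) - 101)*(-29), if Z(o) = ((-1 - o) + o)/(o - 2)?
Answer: 11687/4 ≈ 2921.8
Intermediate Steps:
Z(o) = -1/(-2 + o)
(Z(-2) - 101)*(-29) = (-1/(-2 - 2) - 101)*(-29) = (-1/(-4) - 101)*(-29) = (-1*(-¼) - 101)*(-29) = (¼ - 101)*(-29) = -403/4*(-29) = 11687/4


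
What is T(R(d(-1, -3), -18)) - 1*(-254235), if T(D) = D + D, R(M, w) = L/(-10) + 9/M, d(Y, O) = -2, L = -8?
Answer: 1271138/5 ≈ 2.5423e+5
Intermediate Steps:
R(M, w) = 4/5 + 9/M (R(M, w) = -8/(-10) + 9/M = -8*(-1/10) + 9/M = 4/5 + 9/M)
T(D) = 2*D
T(R(d(-1, -3), -18)) - 1*(-254235) = 2*(4/5 + 9/(-2)) - 1*(-254235) = 2*(4/5 + 9*(-1/2)) + 254235 = 2*(4/5 - 9/2) + 254235 = 2*(-37/10) + 254235 = -37/5 + 254235 = 1271138/5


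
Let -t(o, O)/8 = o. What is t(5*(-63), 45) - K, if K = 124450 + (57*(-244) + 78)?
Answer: -108100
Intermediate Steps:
t(o, O) = -8*o
K = 110620 (K = 124450 + (-13908 + 78) = 124450 - 13830 = 110620)
t(5*(-63), 45) - K = -40*(-63) - 1*110620 = -8*(-315) - 110620 = 2520 - 110620 = -108100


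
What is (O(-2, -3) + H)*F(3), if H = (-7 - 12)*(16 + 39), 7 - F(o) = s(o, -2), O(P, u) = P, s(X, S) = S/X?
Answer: -8027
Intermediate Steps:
F(o) = 7 + 2/o (F(o) = 7 - (-2)/o = 7 + 2/o)
H = -1045 (H = -19*55 = -1045)
(O(-2, -3) + H)*F(3) = (-2 - 1045)*(7 + 2/3) = -1047*(7 + 2*(⅓)) = -1047*(7 + ⅔) = -1047*23/3 = -8027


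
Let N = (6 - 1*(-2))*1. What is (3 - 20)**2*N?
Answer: 2312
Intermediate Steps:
N = 8 (N = (6 + 2)*1 = 8*1 = 8)
(3 - 20)**2*N = (3 - 20)**2*8 = (-17)**2*8 = 289*8 = 2312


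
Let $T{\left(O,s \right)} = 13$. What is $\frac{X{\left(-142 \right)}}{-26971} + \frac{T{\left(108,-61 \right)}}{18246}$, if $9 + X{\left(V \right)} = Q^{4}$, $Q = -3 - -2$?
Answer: $\frac{496591}{492112866} \approx 0.0010091$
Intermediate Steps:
$Q = -1$ ($Q = -3 + 2 = -1$)
$X{\left(V \right)} = -8$ ($X{\left(V \right)} = -9 + \left(-1\right)^{4} = -9 + 1 = -8$)
$\frac{X{\left(-142 \right)}}{-26971} + \frac{T{\left(108,-61 \right)}}{18246} = - \frac{8}{-26971} + \frac{13}{18246} = \left(-8\right) \left(- \frac{1}{26971}\right) + 13 \cdot \frac{1}{18246} = \frac{8}{26971} + \frac{13}{18246} = \frac{496591}{492112866}$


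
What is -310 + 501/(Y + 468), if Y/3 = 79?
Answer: -72683/235 ≈ -309.29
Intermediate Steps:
Y = 237 (Y = 3*79 = 237)
-310 + 501/(Y + 468) = -310 + 501/(237 + 468) = -310 + 501/705 = -310 + 501*(1/705) = -310 + 167/235 = -72683/235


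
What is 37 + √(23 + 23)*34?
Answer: 37 + 34*√46 ≈ 267.60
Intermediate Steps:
37 + √(23 + 23)*34 = 37 + √46*34 = 37 + 34*√46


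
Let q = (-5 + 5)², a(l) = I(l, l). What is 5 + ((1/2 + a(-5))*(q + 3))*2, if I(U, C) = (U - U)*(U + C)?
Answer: 8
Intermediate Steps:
I(U, C) = 0 (I(U, C) = 0*(C + U) = 0)
a(l) = 0
q = 0 (q = 0² = 0)
5 + ((1/2 + a(-5))*(q + 3))*2 = 5 + ((1/2 + 0)*(0 + 3))*2 = 5 + ((½ + 0)*3)*2 = 5 + ((½)*3)*2 = 5 + (3/2)*2 = 5 + 3 = 8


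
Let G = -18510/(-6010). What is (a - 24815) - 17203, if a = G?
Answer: -25250967/601 ≈ -42015.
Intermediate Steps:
G = 1851/601 (G = -18510*(-1/6010) = 1851/601 ≈ 3.0799)
a = 1851/601 ≈ 3.0799
(a - 24815) - 17203 = (1851/601 - 24815) - 17203 = -14911964/601 - 17203 = -25250967/601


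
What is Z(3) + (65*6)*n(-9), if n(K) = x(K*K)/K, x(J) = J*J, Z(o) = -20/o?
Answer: -852950/3 ≈ -2.8432e+5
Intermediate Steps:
x(J) = J²
n(K) = K³ (n(K) = (K*K)²/K = (K²)²/K = K⁴/K = K³)
Z(3) + (65*6)*n(-9) = -20/3 + (65*6)*(-9)³ = -20*⅓ + 390*(-729) = -20/3 - 284310 = -852950/3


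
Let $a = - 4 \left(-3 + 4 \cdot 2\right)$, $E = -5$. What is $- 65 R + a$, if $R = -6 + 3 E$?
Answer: $1345$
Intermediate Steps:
$a = -20$ ($a = - 4 \left(-3 + 8\right) = \left(-4\right) 5 = -20$)
$R = -21$ ($R = -6 + 3 \left(-5\right) = -6 - 15 = -21$)
$- 65 R + a = \left(-65\right) \left(-21\right) - 20 = 1365 - 20 = 1345$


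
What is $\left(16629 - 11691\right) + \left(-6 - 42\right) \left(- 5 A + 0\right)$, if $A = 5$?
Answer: $6138$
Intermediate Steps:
$\left(16629 - 11691\right) + \left(-6 - 42\right) \left(- 5 A + 0\right) = \left(16629 - 11691\right) + \left(-6 - 42\right) \left(\left(-5\right) 5 + 0\right) = 4938 - 48 \left(-25 + 0\right) = 4938 - -1200 = 4938 + 1200 = 6138$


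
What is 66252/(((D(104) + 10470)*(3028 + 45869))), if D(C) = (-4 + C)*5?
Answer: 11042/89400015 ≈ 0.00012351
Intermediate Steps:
D(C) = -20 + 5*C
66252/(((D(104) + 10470)*(3028 + 45869))) = 66252/((((-20 + 5*104) + 10470)*(3028 + 45869))) = 66252/((((-20 + 520) + 10470)*48897)) = 66252/(((500 + 10470)*48897)) = 66252/((10970*48897)) = 66252/536400090 = 66252*(1/536400090) = 11042/89400015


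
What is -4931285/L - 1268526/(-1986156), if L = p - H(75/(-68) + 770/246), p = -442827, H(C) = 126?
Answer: 575344371541/48876319926 ≈ 11.771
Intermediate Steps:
L = -442953 (L = -442827 - 1*126 = -442827 - 126 = -442953)
-4931285/L - 1268526/(-1986156) = -4931285/(-442953) - 1268526/(-1986156) = -4931285*(-1/442953) - 1268526*(-1/1986156) = 4931285/442953 + 211421/331026 = 575344371541/48876319926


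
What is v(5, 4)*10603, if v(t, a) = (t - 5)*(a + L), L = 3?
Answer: 0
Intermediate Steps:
v(t, a) = (-5 + t)*(3 + a) (v(t, a) = (t - 5)*(a + 3) = (-5 + t)*(3 + a))
v(5, 4)*10603 = (-15 - 5*4 + 3*5 + 4*5)*10603 = (-15 - 20 + 15 + 20)*10603 = 0*10603 = 0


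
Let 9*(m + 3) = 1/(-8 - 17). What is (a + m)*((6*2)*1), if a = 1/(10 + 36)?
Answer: -61742/1725 ≈ -35.792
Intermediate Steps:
m = -676/225 (m = -3 + 1/(9*(-8 - 17)) = -3 + (⅑)/(-25) = -3 + (⅑)*(-1/25) = -3 - 1/225 = -676/225 ≈ -3.0044)
a = 1/46 ≈ 0.021739
(a + m)*((6*2)*1) = (1/46 - 676/225)*((6*2)*1) = -61742/1725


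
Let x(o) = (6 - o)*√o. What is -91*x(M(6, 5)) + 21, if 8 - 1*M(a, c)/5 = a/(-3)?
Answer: 21 + 20020*√2 ≈ 28334.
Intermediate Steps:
M(a, c) = 40 + 5*a/3 (M(a, c) = 40 - 5*a/(-3) = 40 - 5*a*(-1)/3 = 40 - (-5)*a/3 = 40 + 5*a/3)
x(o) = √o*(6 - o)
-91*x(M(6, 5)) + 21 = -91*√(40 + (5/3)*6)*(6 - (40 + (5/3)*6)) + 21 = -91*√(40 + 10)*(6 - (40 + 10)) + 21 = -91*√50*(6 - 1*50) + 21 = -91*5*√2*(6 - 50) + 21 = -91*5*√2*(-44) + 21 = -(-20020)*√2 + 21 = 20020*√2 + 21 = 21 + 20020*√2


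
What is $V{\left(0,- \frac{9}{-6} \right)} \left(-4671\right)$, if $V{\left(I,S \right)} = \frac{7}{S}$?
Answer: $-21798$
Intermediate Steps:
$V{\left(0,- \frac{9}{-6} \right)} \left(-4671\right) = \frac{7}{\left(-9\right) \frac{1}{-6}} \left(-4671\right) = \frac{7}{\left(-9\right) \left(- \frac{1}{6}\right)} \left(-4671\right) = \frac{7}{\frac{3}{2}} \left(-4671\right) = 7 \cdot \frac{2}{3} \left(-4671\right) = \frac{14}{3} \left(-4671\right) = -21798$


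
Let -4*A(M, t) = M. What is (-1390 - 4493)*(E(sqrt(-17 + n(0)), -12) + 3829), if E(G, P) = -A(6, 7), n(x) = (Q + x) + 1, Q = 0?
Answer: -45069663/2 ≈ -2.2535e+7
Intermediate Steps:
n(x) = 1 + x (n(x) = (0 + x) + 1 = x + 1 = 1 + x)
A(M, t) = -M/4
E(G, P) = 3/2 (E(G, P) = -(-1)*6/4 = -1*(-3/2) = 3/2)
(-1390 - 4493)*(E(sqrt(-17 + n(0)), -12) + 3829) = (-1390 - 4493)*(3/2 + 3829) = -5883*7661/2 = -45069663/2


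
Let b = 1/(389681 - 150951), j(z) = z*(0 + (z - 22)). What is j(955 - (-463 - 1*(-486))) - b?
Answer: 202471687599/238730 ≈ 8.4812e+5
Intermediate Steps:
j(z) = z*(-22 + z) (j(z) = z*(0 + (-22 + z)) = z*(-22 + z))
b = 1/238730 ≈ 4.1888e-6
j(955 - (-463 - 1*(-486))) - b = (955 - (-463 - 1*(-486)))*(-22 + (955 - (-463 - 1*(-486)))) - 1*1/238730 = (955 - (-463 + 486))*(-22 + (955 - (-463 + 486))) - 1/238730 = (955 - 1*23)*(-22 + (955 - 1*23)) - 1/238730 = (955 - 23)*(-22 + (955 - 23)) - 1/238730 = 932*(-22 + 932) - 1/238730 = 932*910 - 1/238730 = 848120 - 1/238730 = 202471687599/238730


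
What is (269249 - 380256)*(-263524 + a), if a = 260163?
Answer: 373094527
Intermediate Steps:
(269249 - 380256)*(-263524 + a) = (269249 - 380256)*(-263524 + 260163) = -111007*(-3361) = 373094527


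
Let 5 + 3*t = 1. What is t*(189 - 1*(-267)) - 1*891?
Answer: -1499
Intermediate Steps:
t = -4/3 (t = -5/3 + (1/3)*1 = -5/3 + 1/3 = -4/3 ≈ -1.3333)
t*(189 - 1*(-267)) - 1*891 = -4*(189 - 1*(-267))/3 - 1*891 = -4*(189 + 267)/3 - 891 = -4/3*456 - 891 = -608 - 891 = -1499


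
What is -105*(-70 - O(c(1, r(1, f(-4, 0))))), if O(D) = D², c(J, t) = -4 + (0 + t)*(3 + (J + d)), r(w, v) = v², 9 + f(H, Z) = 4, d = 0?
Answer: 975030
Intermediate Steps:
f(H, Z) = -5 (f(H, Z) = -9 + 4 = -5)
c(J, t) = -4 + t*(3 + J) (c(J, t) = -4 + (0 + t)*(3 + (J + 0)) = -4 + t*(3 + J))
-105*(-70 - O(c(1, r(1, f(-4, 0))))) = -105*(-70 - (-4 + 3*(-5)² + 1*(-5)²)²) = -105*(-70 - (-4 + 3*25 + 1*25)²) = -105*(-70 - (-4 + 75 + 25)²) = -105*(-70 - 1*96²) = -105*(-70 - 1*9216) = -105*(-70 - 9216) = -105*(-9286) = 975030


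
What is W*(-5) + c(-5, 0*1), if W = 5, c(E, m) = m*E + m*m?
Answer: -25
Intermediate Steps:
c(E, m) = m² + E*m (c(E, m) = E*m + m² = m² + E*m)
W*(-5) + c(-5, 0*1) = 5*(-5) + (0*1)*(-5 + 0*1) = -25 + 0*(-5 + 0) = -25 + 0*(-5) = -25 + 0 = -25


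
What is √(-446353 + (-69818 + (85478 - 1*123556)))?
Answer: I*√554249 ≈ 744.48*I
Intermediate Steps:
√(-446353 + (-69818 + (85478 - 1*123556))) = √(-446353 + (-69818 + (85478 - 123556))) = √(-446353 + (-69818 - 38078)) = √(-446353 - 107896) = √(-554249) = I*√554249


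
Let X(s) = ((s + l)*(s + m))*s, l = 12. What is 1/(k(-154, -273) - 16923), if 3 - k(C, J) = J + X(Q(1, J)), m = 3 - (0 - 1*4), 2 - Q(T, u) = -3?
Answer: -1/17667 ≈ -5.6603e-5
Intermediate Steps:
Q(T, u) = 5 (Q(T, u) = 2 - 1*(-3) = 2 + 3 = 5)
m = 7 (m = 3 - (0 - 4) = 3 - 1*(-4) = 3 + 4 = 7)
X(s) = s*(7 + s)*(12 + s) (X(s) = ((s + 12)*(s + 7))*s = ((12 + s)*(7 + s))*s = ((7 + s)*(12 + s))*s = s*(7 + s)*(12 + s))
k(C, J) = -1017 - J (k(C, J) = 3 - (J + 5*(84 + 5² + 19*5)) = 3 - (J + 5*(84 + 25 + 95)) = 3 - (J + 5*204) = 3 - (J + 1020) = 3 - (1020 + J) = 3 + (-1020 - J) = -1017 - J)
1/(k(-154, -273) - 16923) = 1/((-1017 - 1*(-273)) - 16923) = 1/((-1017 + 273) - 16923) = 1/(-744 - 16923) = 1/(-17667) = -1/17667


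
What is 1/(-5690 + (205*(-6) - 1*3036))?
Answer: -1/9956 ≈ -0.00010044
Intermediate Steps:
1/(-5690 + (205*(-6) - 1*3036)) = 1/(-5690 + (-1230 - 3036)) = 1/(-5690 - 4266) = 1/(-9956) = -1/9956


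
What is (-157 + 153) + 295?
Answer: 291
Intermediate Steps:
(-157 + 153) + 295 = -4 + 295 = 291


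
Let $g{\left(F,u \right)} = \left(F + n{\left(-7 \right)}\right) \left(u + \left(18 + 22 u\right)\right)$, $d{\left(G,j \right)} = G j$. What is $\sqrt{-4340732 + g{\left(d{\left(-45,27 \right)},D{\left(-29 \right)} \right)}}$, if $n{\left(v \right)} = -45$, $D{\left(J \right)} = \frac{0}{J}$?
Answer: $2 i \sqrt{1090853} \approx 2088.9 i$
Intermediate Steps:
$D{\left(J \right)} = 0$
$g{\left(F,u \right)} = \left(-45 + F\right) \left(18 + 23 u\right)$ ($g{\left(F,u \right)} = \left(F - 45\right) \left(u + \left(18 + 22 u\right)\right) = \left(-45 + F\right) \left(18 + 23 u\right)$)
$\sqrt{-4340732 + g{\left(d{\left(-45,27 \right)},D{\left(-29 \right)} \right)}} = \sqrt{-4340732 + \left(-810 - 0 + 18 \left(\left(-45\right) 27\right) + 23 \left(\left(-45\right) 27\right) 0\right)} = \sqrt{-4340732 + \left(-810 + 0 + 18 \left(-1215\right) + 23 \left(-1215\right) 0\right)} = \sqrt{-4340732 + \left(-810 + 0 - 21870 + 0\right)} = \sqrt{-4340732 - 22680} = \sqrt{-4363412} = 2 i \sqrt{1090853}$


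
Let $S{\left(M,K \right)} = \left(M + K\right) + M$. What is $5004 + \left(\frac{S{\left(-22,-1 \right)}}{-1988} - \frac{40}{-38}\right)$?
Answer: $\frac{189051703}{37772} \approx 5005.1$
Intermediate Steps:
$S{\left(M,K \right)} = K + 2 M$ ($S{\left(M,K \right)} = \left(K + M\right) + M = K + 2 M$)
$5004 + \left(\frac{S{\left(-22,-1 \right)}}{-1988} - \frac{40}{-38}\right) = 5004 + \left(\frac{-1 + 2 \left(-22\right)}{-1988} - \frac{40}{-38}\right) = 5004 + \left(\left(-1 - 44\right) \left(- \frac{1}{1988}\right) - - \frac{20}{19}\right) = 5004 + \left(\left(-45\right) \left(- \frac{1}{1988}\right) + \frac{20}{19}\right) = 5004 + \left(\frac{45}{1988} + \frac{20}{19}\right) = 5004 + \frac{40615}{37772} = \frac{189051703}{37772}$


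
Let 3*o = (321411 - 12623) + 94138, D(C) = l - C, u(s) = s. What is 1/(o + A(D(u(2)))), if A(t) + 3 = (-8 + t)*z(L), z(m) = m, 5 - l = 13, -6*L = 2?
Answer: 3/402935 ≈ 7.4454e-6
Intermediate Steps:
L = -⅓ (L = -⅙*2 = -⅓ ≈ -0.33333)
l = -8 (l = 5 - 1*13 = 5 - 13 = -8)
D(C) = -8 - C
o = 402926/3 (o = ((321411 - 12623) + 94138)/3 = (308788 + 94138)/3 = (⅓)*402926 = 402926/3 ≈ 1.3431e+5)
A(t) = -⅓ - t/3 (A(t) = -3 + (-8 + t)*(-⅓) = -3 + (8/3 - t/3) = -⅓ - t/3)
1/(o + A(D(u(2)))) = 1/(402926/3 + (-⅓ - (-8 - 1*2)/3)) = 1/(402926/3 + (-⅓ - (-8 - 2)/3)) = 1/(402926/3 + (-⅓ - ⅓*(-10))) = 1/(402926/3 + (-⅓ + 10/3)) = 1/(402926/3 + 3) = 1/(402935/3) = 3/402935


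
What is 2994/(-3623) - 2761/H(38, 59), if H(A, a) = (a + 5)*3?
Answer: -10577951/695616 ≈ -15.207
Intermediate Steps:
H(A, a) = 15 + 3*a (H(A, a) = (5 + a)*3 = 15 + 3*a)
2994/(-3623) - 2761/H(38, 59) = 2994/(-3623) - 2761/(15 + 3*59) = 2994*(-1/3623) - 2761/(15 + 177) = -2994/3623 - 2761/192 = -10577951/695616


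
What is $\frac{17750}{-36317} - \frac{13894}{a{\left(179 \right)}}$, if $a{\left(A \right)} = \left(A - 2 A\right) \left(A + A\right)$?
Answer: $- \frac{316433551}{1163632997} \approx -0.27194$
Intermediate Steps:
$a{\left(A \right)} = - 2 A^{2}$ ($a{\left(A \right)} = - A 2 A = - 2 A^{2}$)
$\frac{17750}{-36317} - \frac{13894}{a{\left(179 \right)}} = \frac{17750}{-36317} - \frac{13894}{\left(-2\right) 179^{2}} = 17750 \left(- \frac{1}{36317}\right) - \frac{13894}{\left(-2\right) 32041} = - \frac{17750}{36317} - \frac{13894}{-64082} = - \frac{17750}{36317} - - \frac{6947}{32041} = - \frac{17750}{36317} + \frac{6947}{32041} = - \frac{316433551}{1163632997}$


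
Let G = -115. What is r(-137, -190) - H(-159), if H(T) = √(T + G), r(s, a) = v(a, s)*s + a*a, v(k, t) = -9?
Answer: 37333 - I*√274 ≈ 37333.0 - 16.553*I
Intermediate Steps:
r(s, a) = a² - 9*s (r(s, a) = -9*s + a*a = -9*s + a² = a² - 9*s)
H(T) = √(-115 + T) (H(T) = √(T - 115) = √(-115 + T))
r(-137, -190) - H(-159) = ((-190)² - 9*(-137)) - √(-115 - 159) = (36100 + 1233) - √(-274) = 37333 - I*√274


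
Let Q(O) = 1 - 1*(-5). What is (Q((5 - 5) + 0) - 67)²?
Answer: 3721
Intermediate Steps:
Q(O) = 6 (Q(O) = 1 + 5 = 6)
(Q((5 - 5) + 0) - 67)² = (6 - 67)² = (-61)² = 3721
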